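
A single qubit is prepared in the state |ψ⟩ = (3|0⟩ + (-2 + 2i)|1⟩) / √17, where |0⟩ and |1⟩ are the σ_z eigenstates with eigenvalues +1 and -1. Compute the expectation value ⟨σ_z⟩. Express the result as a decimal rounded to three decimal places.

0.059

⟨σ_z⟩ = |a|² - |b|² divided by |a|²+|b|², with a, b the |0⟩, |1⟩ amplitudes.
= (9 - 8)/17 = 1/17.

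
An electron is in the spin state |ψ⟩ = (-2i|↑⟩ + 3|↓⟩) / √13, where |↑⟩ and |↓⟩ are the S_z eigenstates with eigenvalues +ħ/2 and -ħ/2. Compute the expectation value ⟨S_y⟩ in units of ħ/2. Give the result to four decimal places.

⟨σ_y⟩ = 2 Im(a* b)/(|a|²+|b|²) with a = -2i, b = 3.
a* b = 6i, so ⟨σ_y⟩ = 12/13.
⟨S_y⟩ = (ħ/2)·⟨σ_y⟩.

0.9231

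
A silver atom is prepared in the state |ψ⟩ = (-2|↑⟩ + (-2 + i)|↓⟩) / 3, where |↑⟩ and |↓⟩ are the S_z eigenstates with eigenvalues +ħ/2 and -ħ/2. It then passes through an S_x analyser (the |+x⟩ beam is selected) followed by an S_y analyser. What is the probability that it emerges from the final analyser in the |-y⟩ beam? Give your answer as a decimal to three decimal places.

0.472

First analyser (S_x): P(|+x⟩) = |⟨+x|ψ⟩|² = 17/18.
After stage 1 the state is |+x⟩; P(|-y⟩) = |⟨-y|+x⟩|² = 1/2.
Joint probability = 17/18 × 1/2 = 0.472.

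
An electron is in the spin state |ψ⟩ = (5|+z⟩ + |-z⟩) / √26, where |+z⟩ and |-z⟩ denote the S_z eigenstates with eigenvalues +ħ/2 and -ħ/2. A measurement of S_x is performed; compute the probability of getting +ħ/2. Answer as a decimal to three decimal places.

0.692

|+x⟩ = (|+z⟩ + |-z⟩)/√2, so ⟨+x|ψ⟩ = (6) / (√2·√26).
P = |6|² / 52 = 36/52.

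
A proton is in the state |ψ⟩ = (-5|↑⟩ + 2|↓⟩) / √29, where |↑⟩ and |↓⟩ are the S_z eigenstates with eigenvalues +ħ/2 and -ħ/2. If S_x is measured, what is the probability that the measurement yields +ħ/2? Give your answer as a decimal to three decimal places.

|+x⟩ = (|↑⟩ + |↓⟩)/√2, so ⟨+x|ψ⟩ = (-3) / (√2·√29).
P = |-3|² / 58 = 9/58.

0.155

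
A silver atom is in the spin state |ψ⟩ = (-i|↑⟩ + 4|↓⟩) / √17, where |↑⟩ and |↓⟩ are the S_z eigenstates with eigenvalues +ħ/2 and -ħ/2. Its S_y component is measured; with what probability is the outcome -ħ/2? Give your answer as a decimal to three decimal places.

|-y⟩ = (|↑⟩ - i|↓⟩)/√2, so ⟨-y|ψ⟩ = (3i) / (√2·√17).
P = |3i|² / 34 = 9/34.

0.265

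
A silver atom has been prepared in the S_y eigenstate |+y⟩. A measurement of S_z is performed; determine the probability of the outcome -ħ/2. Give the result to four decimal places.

In the S_z basis, |+y⟩ = (|↑⟩ + i|↓⟩)/√2 and |-z⟩ = |↓⟩.
|⟨-z|+y⟩|² = 1/2.

0.5000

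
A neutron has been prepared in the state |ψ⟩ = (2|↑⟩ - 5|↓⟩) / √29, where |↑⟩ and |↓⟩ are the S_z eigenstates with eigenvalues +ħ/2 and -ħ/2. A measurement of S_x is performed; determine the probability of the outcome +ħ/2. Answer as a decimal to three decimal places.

0.155

|+x⟩ = (|↑⟩ + |↓⟩)/√2, so ⟨+x|ψ⟩ = (-3) / (√2·√29).
P = |-3|² / 58 = 9/58.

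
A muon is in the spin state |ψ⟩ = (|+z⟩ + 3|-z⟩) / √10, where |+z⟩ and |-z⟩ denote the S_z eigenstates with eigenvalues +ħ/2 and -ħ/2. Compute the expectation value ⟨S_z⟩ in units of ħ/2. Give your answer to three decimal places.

-0.800

⟨σ_z⟩ = |a|² - |b|² divided by |a|²+|b|², with a, b the |+z⟩, |-z⟩ amplitudes.
= (1 - 9)/10 = -8/10.
⟨S_z⟩ = (ħ/2)·⟨σ_z⟩.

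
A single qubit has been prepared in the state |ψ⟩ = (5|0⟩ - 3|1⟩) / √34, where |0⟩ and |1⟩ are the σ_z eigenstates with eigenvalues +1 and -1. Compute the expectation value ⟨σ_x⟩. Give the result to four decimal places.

⟨σ_x⟩ = 2 Re(a* b)/(|a|²+|b|²) with a = 5, b = -3.
a* b = -15, so ⟨σ_x⟩ = -30/34.

-0.8824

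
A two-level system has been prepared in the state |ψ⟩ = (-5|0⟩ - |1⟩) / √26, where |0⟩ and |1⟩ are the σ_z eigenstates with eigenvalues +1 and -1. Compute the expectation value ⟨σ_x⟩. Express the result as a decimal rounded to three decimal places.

0.385

⟨σ_x⟩ = 2 Re(a* b)/(|a|²+|b|²) with a = -5, b = -1.
a* b = 5, so ⟨σ_x⟩ = 10/26.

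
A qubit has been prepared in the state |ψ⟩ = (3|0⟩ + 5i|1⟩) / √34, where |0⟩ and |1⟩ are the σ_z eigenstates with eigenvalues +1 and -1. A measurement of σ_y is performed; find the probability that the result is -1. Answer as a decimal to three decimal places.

|-y⟩ = (|0⟩ - i|1⟩)/√2, so ⟨-y|ψ⟩ = (-2) / (√2·√34).
P = |-2|² / 68 = 4/68.

0.059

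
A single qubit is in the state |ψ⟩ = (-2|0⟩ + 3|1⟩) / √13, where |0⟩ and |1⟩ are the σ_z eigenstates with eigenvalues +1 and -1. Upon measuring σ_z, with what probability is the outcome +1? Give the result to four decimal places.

The +1 outcome corresponds to |0⟩. Its amplitude in |ψ⟩ is -2/√13.
P = |-2|² / 13 = 4/13.

0.3077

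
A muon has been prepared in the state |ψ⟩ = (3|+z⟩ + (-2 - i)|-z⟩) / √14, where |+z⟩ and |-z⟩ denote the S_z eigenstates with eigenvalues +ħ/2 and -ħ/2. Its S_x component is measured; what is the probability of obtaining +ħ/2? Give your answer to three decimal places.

|+x⟩ = (|+z⟩ + |-z⟩)/√2, so ⟨+x|ψ⟩ = (1 - i) / (√2·√14).
P = |1 - i|² / 28 = 2/28.

0.071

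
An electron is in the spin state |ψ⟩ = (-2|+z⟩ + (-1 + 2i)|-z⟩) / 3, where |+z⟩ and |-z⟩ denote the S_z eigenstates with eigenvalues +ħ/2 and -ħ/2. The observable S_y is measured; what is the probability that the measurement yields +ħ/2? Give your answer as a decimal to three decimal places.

0.056

|+y⟩ = (|+z⟩ + i|-z⟩)/√2, so ⟨+y|ψ⟩ = (i) / (√2·3).
P = |i|² / 18 = 1/18.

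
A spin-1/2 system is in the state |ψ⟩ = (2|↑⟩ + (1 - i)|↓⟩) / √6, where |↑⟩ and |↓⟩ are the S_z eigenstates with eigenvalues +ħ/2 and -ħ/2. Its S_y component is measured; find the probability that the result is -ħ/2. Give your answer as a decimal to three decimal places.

|-y⟩ = (|↑⟩ - i|↓⟩)/√2, so ⟨-y|ψ⟩ = (3 + i) / (√2·√6).
P = |3 + i|² / 12 = 10/12.

0.833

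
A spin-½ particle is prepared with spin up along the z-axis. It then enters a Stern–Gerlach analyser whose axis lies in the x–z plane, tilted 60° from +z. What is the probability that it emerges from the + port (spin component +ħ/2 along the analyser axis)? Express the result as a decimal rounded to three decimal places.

0.750

For spin-½, the probability of finding spin-up along an axis at angle θ to the initial spin direction is cos²(θ/2); spin-down is sin²(θ/2).
θ = 60°, so P = cos²(30°) ≈ 0.750.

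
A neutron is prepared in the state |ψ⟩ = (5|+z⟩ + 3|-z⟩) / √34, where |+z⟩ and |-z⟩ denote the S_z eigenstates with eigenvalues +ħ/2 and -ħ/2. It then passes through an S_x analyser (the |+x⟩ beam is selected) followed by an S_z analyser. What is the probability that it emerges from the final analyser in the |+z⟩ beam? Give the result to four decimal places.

First analyser (S_x): P(|+x⟩) = |⟨+x|ψ⟩|² = 64/68.
After stage 1 the state is |+x⟩; P(|+z⟩) = |⟨+z|+x⟩|² = 1/2.
Joint probability = 64/68 × 1/2 = 0.4706.

0.4706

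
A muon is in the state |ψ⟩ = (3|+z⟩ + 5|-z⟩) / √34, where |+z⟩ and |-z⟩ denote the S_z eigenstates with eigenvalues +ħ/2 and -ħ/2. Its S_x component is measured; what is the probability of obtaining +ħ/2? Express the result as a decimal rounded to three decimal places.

|+x⟩ = (|+z⟩ + |-z⟩)/√2, so ⟨+x|ψ⟩ = (8) / (√2·√34).
P = |8|² / 68 = 64/68.

0.941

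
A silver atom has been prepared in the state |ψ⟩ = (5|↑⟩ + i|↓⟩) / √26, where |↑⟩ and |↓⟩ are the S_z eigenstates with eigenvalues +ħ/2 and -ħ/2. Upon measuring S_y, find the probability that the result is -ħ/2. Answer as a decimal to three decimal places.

0.308

|-y⟩ = (|↑⟩ - i|↓⟩)/√2, so ⟨-y|ψ⟩ = (4) / (√2·√26).
P = |4|² / 52 = 16/52.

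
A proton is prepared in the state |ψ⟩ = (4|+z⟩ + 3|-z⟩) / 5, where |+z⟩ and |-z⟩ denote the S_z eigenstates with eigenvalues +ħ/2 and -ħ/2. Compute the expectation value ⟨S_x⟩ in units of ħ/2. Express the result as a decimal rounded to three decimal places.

⟨σ_x⟩ = 2 Re(a* b)/(|a|²+|b|²) with a = 4, b = 3.
a* b = 12, so ⟨σ_x⟩ = 24/25.
⟨S_x⟩ = (ħ/2)·⟨σ_x⟩.

0.960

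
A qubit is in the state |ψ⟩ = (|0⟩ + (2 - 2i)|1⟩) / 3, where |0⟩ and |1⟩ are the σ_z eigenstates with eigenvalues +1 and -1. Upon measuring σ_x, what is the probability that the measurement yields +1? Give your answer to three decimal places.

0.722

|+x⟩ = (|0⟩ + |1⟩)/√2, so ⟨+x|ψ⟩ = (3 - 2i) / (√2·3).
P = |3 - 2i|² / 18 = 13/18.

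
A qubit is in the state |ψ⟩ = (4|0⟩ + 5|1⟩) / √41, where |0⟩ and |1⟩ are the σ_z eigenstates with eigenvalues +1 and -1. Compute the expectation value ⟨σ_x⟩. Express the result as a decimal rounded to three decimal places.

0.976

⟨σ_x⟩ = 2 Re(a* b)/(|a|²+|b|²) with a = 4, b = 5.
a* b = 20, so ⟨σ_x⟩ = 40/41.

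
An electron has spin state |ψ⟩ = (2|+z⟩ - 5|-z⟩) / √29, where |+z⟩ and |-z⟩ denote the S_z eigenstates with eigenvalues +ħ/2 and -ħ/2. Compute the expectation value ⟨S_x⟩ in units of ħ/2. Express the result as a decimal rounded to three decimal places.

⟨σ_x⟩ = 2 Re(a* b)/(|a|²+|b|²) with a = 2, b = -5.
a* b = -10, so ⟨σ_x⟩ = -20/29.
⟨S_x⟩ = (ħ/2)·⟨σ_x⟩.

-0.690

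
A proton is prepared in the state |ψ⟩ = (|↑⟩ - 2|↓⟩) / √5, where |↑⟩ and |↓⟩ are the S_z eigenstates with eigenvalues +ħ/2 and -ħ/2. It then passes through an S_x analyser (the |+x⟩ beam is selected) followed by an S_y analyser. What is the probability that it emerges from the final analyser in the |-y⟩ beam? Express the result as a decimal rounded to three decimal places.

First analyser (S_x): P(|+x⟩) = |⟨+x|ψ⟩|² = 1/10.
After stage 1 the state is |+x⟩; P(|-y⟩) = |⟨-y|+x⟩|² = 1/2.
Joint probability = 1/10 × 1/2 = 0.050.

0.050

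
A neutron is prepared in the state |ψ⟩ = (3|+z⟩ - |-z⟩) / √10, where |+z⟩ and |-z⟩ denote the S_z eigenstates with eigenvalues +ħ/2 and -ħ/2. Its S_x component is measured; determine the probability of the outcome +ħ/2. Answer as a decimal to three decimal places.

0.200

|+x⟩ = (|+z⟩ + |-z⟩)/√2, so ⟨+x|ψ⟩ = (2) / (√2·√10).
P = |2|² / 20 = 4/20.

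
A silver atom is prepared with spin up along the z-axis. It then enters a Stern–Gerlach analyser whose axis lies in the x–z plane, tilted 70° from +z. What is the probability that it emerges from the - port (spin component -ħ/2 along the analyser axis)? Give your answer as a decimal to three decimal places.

0.329

For spin-½, the probability of finding spin-up along an axis at angle θ to the initial spin direction is cos²(θ/2); spin-down is sin²(θ/2).
θ = 70°, so P = sin²(35°) ≈ 0.329.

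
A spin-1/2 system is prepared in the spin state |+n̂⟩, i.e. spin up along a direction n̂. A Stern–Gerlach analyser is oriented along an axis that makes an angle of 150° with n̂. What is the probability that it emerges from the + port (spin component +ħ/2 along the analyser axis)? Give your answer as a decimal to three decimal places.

0.067

For spin-½, the probability of finding spin-up along an axis at angle θ to the initial spin direction is cos²(θ/2); spin-down is sin²(θ/2).
θ = 150°, so P = cos²(75°) ≈ 0.067.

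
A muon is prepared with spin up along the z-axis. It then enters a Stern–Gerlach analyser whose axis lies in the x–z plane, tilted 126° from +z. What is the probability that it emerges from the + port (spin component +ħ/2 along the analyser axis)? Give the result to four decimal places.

0.2061

For spin-½, the probability of finding spin-up along an axis at angle θ to the initial spin direction is cos²(θ/2); spin-down is sin²(θ/2).
θ = 126°, so P = cos²(63°) ≈ 0.2061.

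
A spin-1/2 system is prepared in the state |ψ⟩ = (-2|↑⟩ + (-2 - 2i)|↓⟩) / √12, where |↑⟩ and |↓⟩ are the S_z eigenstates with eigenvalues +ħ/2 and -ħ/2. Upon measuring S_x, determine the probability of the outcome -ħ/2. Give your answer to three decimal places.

0.167

|-x⟩ = (|↑⟩ - |↓⟩)/√2, so ⟨-x|ψ⟩ = (2i) / (√2·√12).
P = |2i|² / 24 = 4/24.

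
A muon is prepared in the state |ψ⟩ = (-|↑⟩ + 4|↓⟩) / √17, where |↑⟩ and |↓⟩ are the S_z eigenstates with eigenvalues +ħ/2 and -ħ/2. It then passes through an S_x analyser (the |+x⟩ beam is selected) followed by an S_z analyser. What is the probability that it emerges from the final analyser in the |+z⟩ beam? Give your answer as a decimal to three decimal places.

First analyser (S_x): P(|+x⟩) = |⟨+x|ψ⟩|² = 9/34.
After stage 1 the state is |+x⟩; P(|+z⟩) = |⟨+z|+x⟩|² = 1/2.
Joint probability = 9/34 × 1/2 = 0.132.

0.132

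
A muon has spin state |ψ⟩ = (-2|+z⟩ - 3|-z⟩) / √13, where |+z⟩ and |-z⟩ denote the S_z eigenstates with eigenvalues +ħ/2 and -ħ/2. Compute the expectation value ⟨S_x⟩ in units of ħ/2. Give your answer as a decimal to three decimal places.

⟨σ_x⟩ = 2 Re(a* b)/(|a|²+|b|²) with a = -2, b = -3.
a* b = 6, so ⟨σ_x⟩ = 12/13.
⟨S_x⟩ = (ħ/2)·⟨σ_x⟩.

0.923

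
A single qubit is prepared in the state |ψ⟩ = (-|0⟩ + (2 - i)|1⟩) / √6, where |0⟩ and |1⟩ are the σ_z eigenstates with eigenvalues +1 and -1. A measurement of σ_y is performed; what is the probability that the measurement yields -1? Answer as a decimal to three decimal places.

|-y⟩ = (|0⟩ - i|1⟩)/√2, so ⟨-y|ψ⟩ = (2i) / (√2·√6).
P = |2i|² / 12 = 4/12.

0.333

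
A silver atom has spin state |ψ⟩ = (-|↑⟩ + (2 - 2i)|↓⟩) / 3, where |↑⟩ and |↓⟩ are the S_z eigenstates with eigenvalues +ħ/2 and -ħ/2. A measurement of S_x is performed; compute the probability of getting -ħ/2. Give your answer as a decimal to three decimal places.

|-x⟩ = (|↑⟩ - |↓⟩)/√2, so ⟨-x|ψ⟩ = (-3 + 2i) / (√2·3).
P = |-3 + 2i|² / 18 = 13/18.

0.722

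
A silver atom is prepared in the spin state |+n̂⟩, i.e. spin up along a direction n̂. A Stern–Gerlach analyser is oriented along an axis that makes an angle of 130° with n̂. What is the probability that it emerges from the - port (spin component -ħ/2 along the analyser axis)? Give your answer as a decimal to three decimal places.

0.821

For spin-½, the probability of finding spin-up along an axis at angle θ to the initial spin direction is cos²(θ/2); spin-down is sin²(θ/2).
θ = 130°, so P = sin²(65°) ≈ 0.821.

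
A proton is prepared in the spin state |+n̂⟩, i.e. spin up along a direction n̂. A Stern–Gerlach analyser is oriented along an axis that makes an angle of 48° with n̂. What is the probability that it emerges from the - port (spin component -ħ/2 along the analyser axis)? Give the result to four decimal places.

0.1654

For spin-½, the probability of finding spin-up along an axis at angle θ to the initial spin direction is cos²(θ/2); spin-down is sin²(θ/2).
θ = 48°, so P = sin²(24°) ≈ 0.1654.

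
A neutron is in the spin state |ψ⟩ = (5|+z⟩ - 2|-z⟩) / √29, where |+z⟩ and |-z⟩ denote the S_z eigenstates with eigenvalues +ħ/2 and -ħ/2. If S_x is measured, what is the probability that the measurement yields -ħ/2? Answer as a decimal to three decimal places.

|-x⟩ = (|+z⟩ - |-z⟩)/√2, so ⟨-x|ψ⟩ = (7) / (√2·√29).
P = |7|² / 58 = 49/58.

0.845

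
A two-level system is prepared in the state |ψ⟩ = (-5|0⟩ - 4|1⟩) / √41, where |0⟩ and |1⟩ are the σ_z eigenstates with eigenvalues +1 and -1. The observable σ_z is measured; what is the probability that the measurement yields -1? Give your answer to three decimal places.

The -1 outcome corresponds to |1⟩. Its amplitude in |ψ⟩ is -4/√41.
P = |-4|² / 41 = 16/41.

0.390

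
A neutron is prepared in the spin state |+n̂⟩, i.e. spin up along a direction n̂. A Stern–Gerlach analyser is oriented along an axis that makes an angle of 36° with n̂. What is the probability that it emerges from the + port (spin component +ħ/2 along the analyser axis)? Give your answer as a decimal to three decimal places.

For spin-½, the probability of finding spin-up along an axis at angle θ to the initial spin direction is cos²(θ/2); spin-down is sin²(θ/2).
θ = 36°, so P = cos²(18°) ≈ 0.905.

0.905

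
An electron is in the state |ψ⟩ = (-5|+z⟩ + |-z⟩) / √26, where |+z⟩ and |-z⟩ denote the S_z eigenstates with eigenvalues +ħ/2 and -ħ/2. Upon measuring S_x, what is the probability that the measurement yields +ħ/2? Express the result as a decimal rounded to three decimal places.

0.308

|+x⟩ = (|+z⟩ + |-z⟩)/√2, so ⟨+x|ψ⟩ = (-4) / (√2·√26).
P = |-4|² / 52 = 16/52.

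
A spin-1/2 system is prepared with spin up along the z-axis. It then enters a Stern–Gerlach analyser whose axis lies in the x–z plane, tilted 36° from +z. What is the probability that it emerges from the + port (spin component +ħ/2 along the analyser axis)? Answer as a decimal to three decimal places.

For spin-½, the probability of finding spin-up along an axis at angle θ to the initial spin direction is cos²(θ/2); spin-down is sin²(θ/2).
θ = 36°, so P = cos²(18°) ≈ 0.905.

0.905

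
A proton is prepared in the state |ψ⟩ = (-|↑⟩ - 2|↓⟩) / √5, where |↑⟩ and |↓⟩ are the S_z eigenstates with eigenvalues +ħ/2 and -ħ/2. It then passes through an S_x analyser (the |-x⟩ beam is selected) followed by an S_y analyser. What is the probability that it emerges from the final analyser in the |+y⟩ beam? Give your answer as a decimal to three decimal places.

First analyser (S_x): P(|-x⟩) = |⟨-x|ψ⟩|² = 1/10.
After stage 1 the state is |-x⟩; P(|+y⟩) = |⟨+y|-x⟩|² = 1/2.
Joint probability = 1/10 × 1/2 = 0.050.

0.050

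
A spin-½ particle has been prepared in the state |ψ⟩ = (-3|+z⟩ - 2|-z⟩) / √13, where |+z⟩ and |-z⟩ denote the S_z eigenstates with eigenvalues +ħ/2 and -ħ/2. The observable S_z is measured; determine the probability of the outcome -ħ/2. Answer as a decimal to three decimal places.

The -ħ/2 outcome corresponds to |-z⟩. Its amplitude in |ψ⟩ is -2/√13.
P = |-2|² / 13 = 4/13.

0.308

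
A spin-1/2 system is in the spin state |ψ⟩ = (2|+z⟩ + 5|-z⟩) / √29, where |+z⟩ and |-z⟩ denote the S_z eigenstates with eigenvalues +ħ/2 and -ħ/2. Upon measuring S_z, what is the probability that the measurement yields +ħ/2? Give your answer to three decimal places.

0.138

The +ħ/2 outcome corresponds to |+z⟩. Its amplitude in |ψ⟩ is 2/√29.
P = |2|² / 29 = 4/29.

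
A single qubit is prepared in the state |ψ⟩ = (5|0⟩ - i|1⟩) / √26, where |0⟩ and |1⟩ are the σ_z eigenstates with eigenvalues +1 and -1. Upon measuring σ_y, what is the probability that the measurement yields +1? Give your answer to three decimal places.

|+y⟩ = (|0⟩ + i|1⟩)/√2, so ⟨+y|ψ⟩ = (4) / (√2·√26).
P = |4|² / 52 = 16/52.

0.308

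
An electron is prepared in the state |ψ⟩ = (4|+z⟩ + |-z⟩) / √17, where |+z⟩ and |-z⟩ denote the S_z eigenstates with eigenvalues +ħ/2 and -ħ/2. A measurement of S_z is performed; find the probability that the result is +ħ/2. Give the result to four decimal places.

0.9412

The +ħ/2 outcome corresponds to |+z⟩. Its amplitude in |ψ⟩ is 4/√17.
P = |4|² / 17 = 16/17.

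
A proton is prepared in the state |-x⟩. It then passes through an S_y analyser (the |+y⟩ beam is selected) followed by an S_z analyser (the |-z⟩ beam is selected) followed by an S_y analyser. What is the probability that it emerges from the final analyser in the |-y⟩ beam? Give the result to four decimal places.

First analyser (S_y): from |-x⟩, P(|+y⟩) = 1/2.
After stage 1 the state is |+y⟩; P(|-z⟩) = |⟨-z|+y⟩|² = 1/2.
After stage 2 the state is |-z⟩; P(|-y⟩) = |⟨-y|-z⟩|² = 1/2.
Joint probability = 1/2 × 1/2 × 1/2 = 0.1250.

0.1250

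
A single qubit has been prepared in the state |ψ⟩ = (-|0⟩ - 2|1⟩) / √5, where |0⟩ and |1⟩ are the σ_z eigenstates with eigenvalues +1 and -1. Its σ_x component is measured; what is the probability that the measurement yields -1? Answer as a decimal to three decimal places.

0.100

|-x⟩ = (|0⟩ - |1⟩)/√2, so ⟨-x|ψ⟩ = (1) / (√2·√5).
P = |1|² / 10 = 1/10.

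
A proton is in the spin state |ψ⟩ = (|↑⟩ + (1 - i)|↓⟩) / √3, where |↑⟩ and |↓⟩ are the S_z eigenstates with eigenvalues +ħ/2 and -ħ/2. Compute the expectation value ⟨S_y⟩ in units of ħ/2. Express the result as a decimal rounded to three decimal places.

-0.667

⟨σ_y⟩ = 2 Im(a* b)/(|a|²+|b|²) with a = 1, b = (1 - i).
a* b = (1 - i), so ⟨σ_y⟩ = -2/3.
⟨S_y⟩ = (ħ/2)·⟨σ_y⟩.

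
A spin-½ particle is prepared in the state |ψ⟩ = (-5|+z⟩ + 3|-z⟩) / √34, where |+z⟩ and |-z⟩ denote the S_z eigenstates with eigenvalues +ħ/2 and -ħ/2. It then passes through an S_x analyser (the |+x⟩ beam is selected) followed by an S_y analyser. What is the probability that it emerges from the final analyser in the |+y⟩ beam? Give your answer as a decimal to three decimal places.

0.029

First analyser (S_x): P(|+x⟩) = |⟨+x|ψ⟩|² = 4/68.
After stage 1 the state is |+x⟩; P(|+y⟩) = |⟨+y|+x⟩|² = 1/2.
Joint probability = 4/68 × 1/2 = 0.029.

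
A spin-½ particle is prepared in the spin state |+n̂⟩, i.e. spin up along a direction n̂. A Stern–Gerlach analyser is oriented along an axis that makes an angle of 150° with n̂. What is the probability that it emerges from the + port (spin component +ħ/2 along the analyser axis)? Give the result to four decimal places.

For spin-½, the probability of finding spin-up along an axis at angle θ to the initial spin direction is cos²(θ/2); spin-down is sin²(θ/2).
θ = 150°, so P = cos²(75°) ≈ 0.0670.

0.0670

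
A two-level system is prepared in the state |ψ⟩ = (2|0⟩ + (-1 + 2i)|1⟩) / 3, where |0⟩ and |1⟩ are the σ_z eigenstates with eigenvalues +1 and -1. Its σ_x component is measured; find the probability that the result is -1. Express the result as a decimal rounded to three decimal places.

|-x⟩ = (|0⟩ - |1⟩)/√2, so ⟨-x|ψ⟩ = (3 - 2i) / (√2·3).
P = |3 - 2i|² / 18 = 13/18.

0.722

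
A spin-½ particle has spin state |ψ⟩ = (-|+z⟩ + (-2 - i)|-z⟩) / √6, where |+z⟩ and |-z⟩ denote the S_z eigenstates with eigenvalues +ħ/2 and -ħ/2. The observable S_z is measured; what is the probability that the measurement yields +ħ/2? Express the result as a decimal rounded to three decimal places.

The +ħ/2 outcome corresponds to |+z⟩. Its amplitude in |ψ⟩ is -1/√6.
P = |-1|² / 6 = 1/6.

0.167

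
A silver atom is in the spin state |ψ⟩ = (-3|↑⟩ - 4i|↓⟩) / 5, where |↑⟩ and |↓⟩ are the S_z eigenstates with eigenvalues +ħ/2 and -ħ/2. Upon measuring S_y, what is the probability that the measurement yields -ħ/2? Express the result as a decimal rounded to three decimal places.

0.020

|-y⟩ = (|↑⟩ - i|↓⟩)/√2, so ⟨-y|ψ⟩ = (1) / (√2·5).
P = |1|² / 50 = 1/50.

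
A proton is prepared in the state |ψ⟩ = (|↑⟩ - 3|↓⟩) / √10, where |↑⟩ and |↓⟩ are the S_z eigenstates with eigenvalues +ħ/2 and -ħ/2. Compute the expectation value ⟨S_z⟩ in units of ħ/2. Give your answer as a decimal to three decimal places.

-0.800

⟨σ_z⟩ = |a|² - |b|² divided by |a|²+|b|², with a, b the |↑⟩, |↓⟩ amplitudes.
= (1 - 9)/10 = -8/10.
⟨S_z⟩ = (ħ/2)·⟨σ_z⟩.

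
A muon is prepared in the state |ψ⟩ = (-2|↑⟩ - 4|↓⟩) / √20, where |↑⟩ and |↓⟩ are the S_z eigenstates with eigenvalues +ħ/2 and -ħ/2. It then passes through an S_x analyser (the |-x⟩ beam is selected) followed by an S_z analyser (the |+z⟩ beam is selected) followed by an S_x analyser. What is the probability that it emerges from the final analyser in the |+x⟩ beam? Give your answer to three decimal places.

0.025

First analyser (S_x): P(|-x⟩) = |⟨-x|ψ⟩|² = 4/40.
After stage 1 the state is |-x⟩; P(|+z⟩) = |⟨+z|-x⟩|² = 1/2.
After stage 2 the state is |+z⟩; P(|+x⟩) = |⟨+x|+z⟩|² = 1/2.
Joint probability = 4/40 × 1/2 × 1/2 = 0.025.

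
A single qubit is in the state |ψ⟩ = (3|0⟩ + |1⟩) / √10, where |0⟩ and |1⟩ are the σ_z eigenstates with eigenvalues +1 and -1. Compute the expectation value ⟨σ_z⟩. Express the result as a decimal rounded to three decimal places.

⟨σ_z⟩ = |a|² - |b|² divided by |a|²+|b|², with a, b the |0⟩, |1⟩ amplitudes.
= (9 - 1)/10 = 8/10.

0.800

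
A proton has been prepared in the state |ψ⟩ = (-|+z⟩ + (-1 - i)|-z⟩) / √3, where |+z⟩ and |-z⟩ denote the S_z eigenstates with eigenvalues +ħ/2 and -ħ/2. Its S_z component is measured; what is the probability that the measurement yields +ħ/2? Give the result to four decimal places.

0.3333

The +ħ/2 outcome corresponds to |+z⟩. Its amplitude in |ψ⟩ is -1/√3.
P = |-1|² / 3 = 1/3.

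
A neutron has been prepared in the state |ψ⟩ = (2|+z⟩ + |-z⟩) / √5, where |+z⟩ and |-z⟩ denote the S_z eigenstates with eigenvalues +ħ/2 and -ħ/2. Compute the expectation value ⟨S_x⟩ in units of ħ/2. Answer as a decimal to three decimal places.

⟨σ_x⟩ = 2 Re(a* b)/(|a|²+|b|²) with a = 2, b = 1.
a* b = 2, so ⟨σ_x⟩ = 4/5.
⟨S_x⟩ = (ħ/2)·⟨σ_x⟩.

0.800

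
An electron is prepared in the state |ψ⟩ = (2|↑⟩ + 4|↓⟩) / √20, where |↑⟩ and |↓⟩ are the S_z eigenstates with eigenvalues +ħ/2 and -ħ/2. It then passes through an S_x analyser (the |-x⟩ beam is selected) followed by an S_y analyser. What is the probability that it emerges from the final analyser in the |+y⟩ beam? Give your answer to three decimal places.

0.050

First analyser (S_x): P(|-x⟩) = |⟨-x|ψ⟩|² = 4/40.
After stage 1 the state is |-x⟩; P(|+y⟩) = |⟨+y|-x⟩|² = 1/2.
Joint probability = 4/40 × 1/2 = 0.050.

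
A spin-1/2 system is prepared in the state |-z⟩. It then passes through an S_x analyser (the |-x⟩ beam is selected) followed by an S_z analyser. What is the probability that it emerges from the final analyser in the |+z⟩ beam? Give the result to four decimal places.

First analyser (S_x): from |-z⟩, P(|-x⟩) = 1/2.
After stage 1 the state is |-x⟩; P(|+z⟩) = |⟨+z|-x⟩|² = 1/2.
Joint probability = 1/2 × 1/2 = 0.2500.

0.2500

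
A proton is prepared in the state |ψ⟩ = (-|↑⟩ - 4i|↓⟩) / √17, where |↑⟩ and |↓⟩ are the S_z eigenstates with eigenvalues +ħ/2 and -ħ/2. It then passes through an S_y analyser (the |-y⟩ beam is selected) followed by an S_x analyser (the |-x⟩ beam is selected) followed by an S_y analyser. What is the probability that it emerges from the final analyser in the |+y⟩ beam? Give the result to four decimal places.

0.0662

First analyser (S_y): P(|-y⟩) = |⟨-y|ψ⟩|² = 9/34.
After stage 1 the state is |-y⟩; P(|-x⟩) = |⟨-x|-y⟩|² = 1/2.
After stage 2 the state is |-x⟩; P(|+y⟩) = |⟨+y|-x⟩|² = 1/2.
Joint probability = 9/34 × 1/2 × 1/2 = 0.0662.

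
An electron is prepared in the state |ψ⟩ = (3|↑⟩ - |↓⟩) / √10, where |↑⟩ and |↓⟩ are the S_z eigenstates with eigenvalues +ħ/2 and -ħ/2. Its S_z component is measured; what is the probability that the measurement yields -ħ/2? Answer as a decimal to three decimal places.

The -ħ/2 outcome corresponds to |↓⟩. Its amplitude in |ψ⟩ is -1/√10.
P = |-1|² / 10 = 1/10.

0.100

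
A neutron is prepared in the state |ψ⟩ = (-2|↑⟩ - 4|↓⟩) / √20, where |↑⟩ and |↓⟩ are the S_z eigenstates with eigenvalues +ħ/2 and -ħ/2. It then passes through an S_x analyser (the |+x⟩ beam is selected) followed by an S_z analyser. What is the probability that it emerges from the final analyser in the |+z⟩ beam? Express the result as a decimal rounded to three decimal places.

0.450

First analyser (S_x): P(|+x⟩) = |⟨+x|ψ⟩|² = 36/40.
After stage 1 the state is |+x⟩; P(|+z⟩) = |⟨+z|+x⟩|² = 1/2.
Joint probability = 36/40 × 1/2 = 0.450.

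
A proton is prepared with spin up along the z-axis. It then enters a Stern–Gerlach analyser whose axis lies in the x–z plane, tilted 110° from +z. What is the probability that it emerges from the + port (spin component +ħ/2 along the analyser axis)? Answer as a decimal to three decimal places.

0.329

For spin-½, the probability of finding spin-up along an axis at angle θ to the initial spin direction is cos²(θ/2); spin-down is sin²(θ/2).
θ = 110°, so P = cos²(55°) ≈ 0.329.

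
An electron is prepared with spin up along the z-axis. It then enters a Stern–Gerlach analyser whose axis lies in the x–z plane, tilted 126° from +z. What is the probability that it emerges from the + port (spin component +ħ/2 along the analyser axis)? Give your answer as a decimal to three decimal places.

0.206

For spin-½, the probability of finding spin-up along an axis at angle θ to the initial spin direction is cos²(θ/2); spin-down is sin²(θ/2).
θ = 126°, so P = cos²(63°) ≈ 0.206.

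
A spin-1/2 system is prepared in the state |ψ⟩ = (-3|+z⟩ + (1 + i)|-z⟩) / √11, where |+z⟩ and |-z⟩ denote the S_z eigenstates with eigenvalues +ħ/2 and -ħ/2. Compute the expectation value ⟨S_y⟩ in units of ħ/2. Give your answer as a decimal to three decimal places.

-0.545

⟨σ_y⟩ = 2 Im(a* b)/(|a|²+|b|²) with a = -3, b = (1 + i).
a* b = (-3 - 3i), so ⟨σ_y⟩ = -6/11.
⟨S_y⟩ = (ħ/2)·⟨σ_y⟩.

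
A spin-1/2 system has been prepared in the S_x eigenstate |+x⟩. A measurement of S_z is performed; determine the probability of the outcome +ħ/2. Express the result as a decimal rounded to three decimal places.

0.500

In the S_z basis, |+x⟩ = (|+z⟩ + |-z⟩)/√2 and |+z⟩ = |+z⟩.
|⟨+z|+x⟩|² = 1/2.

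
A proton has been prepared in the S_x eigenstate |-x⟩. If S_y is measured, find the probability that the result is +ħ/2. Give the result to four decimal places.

0.5000

In the S_z basis, |-x⟩ = (|↑⟩ - |↓⟩)/√2 and |+y⟩ = (|↑⟩ + i|↓⟩)/√2.
|⟨+y|-x⟩|² = 1/2.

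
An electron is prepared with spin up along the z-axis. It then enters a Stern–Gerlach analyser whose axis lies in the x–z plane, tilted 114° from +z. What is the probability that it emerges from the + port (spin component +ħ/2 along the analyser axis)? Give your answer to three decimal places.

For spin-½, the probability of finding spin-up along an axis at angle θ to the initial spin direction is cos²(θ/2); spin-down is sin²(θ/2).
θ = 114°, so P = cos²(57°) ≈ 0.297.

0.297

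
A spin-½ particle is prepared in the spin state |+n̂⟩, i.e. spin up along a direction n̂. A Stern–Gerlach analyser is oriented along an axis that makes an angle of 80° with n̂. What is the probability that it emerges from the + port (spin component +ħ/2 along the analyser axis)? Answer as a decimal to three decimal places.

For spin-½, the probability of finding spin-up along an axis at angle θ to the initial spin direction is cos²(θ/2); spin-down is sin²(θ/2).
θ = 80°, so P = cos²(40°) ≈ 0.587.

0.587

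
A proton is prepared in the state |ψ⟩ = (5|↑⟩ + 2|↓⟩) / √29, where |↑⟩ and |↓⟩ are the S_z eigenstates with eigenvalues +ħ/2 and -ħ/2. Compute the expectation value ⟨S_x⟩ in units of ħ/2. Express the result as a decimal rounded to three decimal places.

⟨σ_x⟩ = 2 Re(a* b)/(|a|²+|b|²) with a = 5, b = 2.
a* b = 10, so ⟨σ_x⟩ = 20/29.
⟨S_x⟩ = (ħ/2)·⟨σ_x⟩.

0.690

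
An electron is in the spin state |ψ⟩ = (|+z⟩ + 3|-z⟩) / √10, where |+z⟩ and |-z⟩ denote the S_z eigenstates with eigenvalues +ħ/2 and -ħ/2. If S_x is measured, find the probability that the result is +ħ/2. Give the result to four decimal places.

|+x⟩ = (|+z⟩ + |-z⟩)/√2, so ⟨+x|ψ⟩ = (4) / (√2·√10).
P = |4|² / 20 = 16/20.

0.8000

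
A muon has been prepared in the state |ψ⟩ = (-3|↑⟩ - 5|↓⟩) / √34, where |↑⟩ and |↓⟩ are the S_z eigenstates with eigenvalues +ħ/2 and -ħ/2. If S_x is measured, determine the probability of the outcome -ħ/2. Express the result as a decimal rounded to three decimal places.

|-x⟩ = (|↑⟩ - |↓⟩)/√2, so ⟨-x|ψ⟩ = (2) / (√2·√34).
P = |2|² / 68 = 4/68.

0.059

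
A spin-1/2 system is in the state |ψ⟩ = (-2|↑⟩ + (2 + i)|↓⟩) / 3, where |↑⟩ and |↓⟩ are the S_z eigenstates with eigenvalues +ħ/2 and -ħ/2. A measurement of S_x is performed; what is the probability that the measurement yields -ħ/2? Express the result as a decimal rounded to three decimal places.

0.944

|-x⟩ = (|↑⟩ - |↓⟩)/√2, so ⟨-x|ψ⟩ = (-4 - i) / (√2·3).
P = |-4 - i|² / 18 = 17/18.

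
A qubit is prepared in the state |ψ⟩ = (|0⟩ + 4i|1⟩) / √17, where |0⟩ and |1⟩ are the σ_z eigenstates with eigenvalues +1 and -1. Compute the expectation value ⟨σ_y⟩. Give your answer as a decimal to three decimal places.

0.471

⟨σ_y⟩ = 2 Im(a* b)/(|a|²+|b|²) with a = 1, b = 4i.
a* b = 4i, so ⟨σ_y⟩ = 8/17.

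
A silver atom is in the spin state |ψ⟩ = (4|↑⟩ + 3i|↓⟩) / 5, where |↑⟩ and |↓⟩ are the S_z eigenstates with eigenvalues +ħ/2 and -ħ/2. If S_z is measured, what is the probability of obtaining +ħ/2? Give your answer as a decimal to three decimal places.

0.640

The +ħ/2 outcome corresponds to |↑⟩. Its amplitude in |ψ⟩ is 4/5.
P = |4|² / 25 = 16/25.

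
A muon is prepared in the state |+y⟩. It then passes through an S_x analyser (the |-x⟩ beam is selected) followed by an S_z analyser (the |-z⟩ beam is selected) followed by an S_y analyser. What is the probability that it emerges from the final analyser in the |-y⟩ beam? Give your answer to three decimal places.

First analyser (S_x): from |+y⟩, P(|-x⟩) = 1/2.
After stage 1 the state is |-x⟩; P(|-z⟩) = |⟨-z|-x⟩|² = 1/2.
After stage 2 the state is |-z⟩; P(|-y⟩) = |⟨-y|-z⟩|² = 1/2.
Joint probability = 1/2 × 1/2 × 1/2 = 0.125.

0.125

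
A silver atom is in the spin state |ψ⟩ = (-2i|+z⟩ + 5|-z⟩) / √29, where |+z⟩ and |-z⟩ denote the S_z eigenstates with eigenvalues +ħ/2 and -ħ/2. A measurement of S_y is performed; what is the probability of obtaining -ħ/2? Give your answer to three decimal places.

0.155

|-y⟩ = (|+z⟩ - i|-z⟩)/√2, so ⟨-y|ψ⟩ = (3i) / (√2·√29).
P = |3i|² / 58 = 9/58.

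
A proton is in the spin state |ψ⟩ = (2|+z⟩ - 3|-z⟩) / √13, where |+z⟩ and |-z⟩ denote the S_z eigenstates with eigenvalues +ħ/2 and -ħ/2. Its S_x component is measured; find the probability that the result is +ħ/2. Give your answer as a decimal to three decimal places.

0.038

|+x⟩ = (|+z⟩ + |-z⟩)/√2, so ⟨+x|ψ⟩ = (-1) / (√2·√13).
P = |-1|² / 26 = 1/26.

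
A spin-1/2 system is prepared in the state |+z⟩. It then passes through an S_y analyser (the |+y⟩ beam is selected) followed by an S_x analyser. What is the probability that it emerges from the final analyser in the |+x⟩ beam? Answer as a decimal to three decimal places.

First analyser (S_y): from |+z⟩, P(|+y⟩) = 1/2.
After stage 1 the state is |+y⟩; P(|+x⟩) = |⟨+x|+y⟩|² = 1/2.
Joint probability = 1/2 × 1/2 = 0.250.

0.250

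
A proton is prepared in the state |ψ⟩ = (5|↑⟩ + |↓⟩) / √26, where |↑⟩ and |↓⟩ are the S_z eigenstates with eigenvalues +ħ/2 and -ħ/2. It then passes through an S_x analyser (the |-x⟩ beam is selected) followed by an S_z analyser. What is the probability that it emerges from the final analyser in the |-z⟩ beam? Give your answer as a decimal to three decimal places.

0.154

First analyser (S_x): P(|-x⟩) = |⟨-x|ψ⟩|² = 16/52.
After stage 1 the state is |-x⟩; P(|-z⟩) = |⟨-z|-x⟩|² = 1/2.
Joint probability = 16/52 × 1/2 = 0.154.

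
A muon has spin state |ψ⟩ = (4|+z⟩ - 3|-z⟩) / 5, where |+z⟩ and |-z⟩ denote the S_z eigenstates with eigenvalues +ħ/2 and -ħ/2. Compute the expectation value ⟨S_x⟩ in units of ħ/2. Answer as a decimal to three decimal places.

⟨σ_x⟩ = 2 Re(a* b)/(|a|²+|b|²) with a = 4, b = -3.
a* b = -12, so ⟨σ_x⟩ = -24/25.
⟨S_x⟩ = (ħ/2)·⟨σ_x⟩.

-0.960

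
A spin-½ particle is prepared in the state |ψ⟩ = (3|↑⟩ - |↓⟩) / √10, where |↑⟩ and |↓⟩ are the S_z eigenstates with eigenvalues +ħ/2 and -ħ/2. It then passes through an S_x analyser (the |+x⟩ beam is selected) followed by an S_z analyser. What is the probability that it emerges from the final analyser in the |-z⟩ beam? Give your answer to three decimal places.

0.100

First analyser (S_x): P(|+x⟩) = |⟨+x|ψ⟩|² = 4/20.
After stage 1 the state is |+x⟩; P(|-z⟩) = |⟨-z|+x⟩|² = 1/2.
Joint probability = 4/20 × 1/2 = 0.100.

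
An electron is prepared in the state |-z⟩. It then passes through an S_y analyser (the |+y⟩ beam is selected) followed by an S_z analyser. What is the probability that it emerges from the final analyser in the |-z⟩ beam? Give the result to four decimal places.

First analyser (S_y): from |-z⟩, P(|+y⟩) = 1/2.
After stage 1 the state is |+y⟩; P(|-z⟩) = |⟨-z|+y⟩|² = 1/2.
Joint probability = 1/2 × 1/2 = 0.2500.

0.2500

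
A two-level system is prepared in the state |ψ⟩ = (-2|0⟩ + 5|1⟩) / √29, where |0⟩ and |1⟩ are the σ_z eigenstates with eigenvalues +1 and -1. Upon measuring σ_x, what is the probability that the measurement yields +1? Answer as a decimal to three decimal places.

0.155

|+x⟩ = (|0⟩ + |1⟩)/√2, so ⟨+x|ψ⟩ = (3) / (√2·√29).
P = |3|² / 58 = 9/58.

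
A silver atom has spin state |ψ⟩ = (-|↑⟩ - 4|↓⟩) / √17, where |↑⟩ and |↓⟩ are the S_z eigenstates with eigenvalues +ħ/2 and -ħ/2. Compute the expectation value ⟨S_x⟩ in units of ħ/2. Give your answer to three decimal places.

0.471

⟨σ_x⟩ = 2 Re(a* b)/(|a|²+|b|²) with a = -1, b = -4.
a* b = 4, so ⟨σ_x⟩ = 8/17.
⟨S_x⟩ = (ħ/2)·⟨σ_x⟩.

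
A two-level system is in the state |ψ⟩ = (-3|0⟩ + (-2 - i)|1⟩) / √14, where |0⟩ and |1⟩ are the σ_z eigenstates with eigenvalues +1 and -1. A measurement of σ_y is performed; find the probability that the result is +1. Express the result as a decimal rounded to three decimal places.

|+y⟩ = (|0⟩ + i|1⟩)/√2, so ⟨+y|ψ⟩ = (-4 + 2i) / (√2·√14).
P = |-4 + 2i|² / 28 = 20/28.

0.714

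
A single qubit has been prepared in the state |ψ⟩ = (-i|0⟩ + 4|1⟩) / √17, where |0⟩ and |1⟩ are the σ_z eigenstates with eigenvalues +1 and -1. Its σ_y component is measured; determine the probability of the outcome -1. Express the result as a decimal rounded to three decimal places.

|-y⟩ = (|0⟩ - i|1⟩)/√2, so ⟨-y|ψ⟩ = (3i) / (√2·√17).
P = |3i|² / 34 = 9/34.

0.265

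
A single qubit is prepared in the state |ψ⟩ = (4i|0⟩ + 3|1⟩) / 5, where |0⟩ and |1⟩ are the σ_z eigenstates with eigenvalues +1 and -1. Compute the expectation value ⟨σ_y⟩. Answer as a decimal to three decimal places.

-0.960

⟨σ_y⟩ = 2 Im(a* b)/(|a|²+|b|²) with a = 4i, b = 3.
a* b = -12i, so ⟨σ_y⟩ = -24/25.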